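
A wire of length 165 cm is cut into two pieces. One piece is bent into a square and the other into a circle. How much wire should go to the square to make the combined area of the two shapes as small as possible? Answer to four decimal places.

92.4164

Let x be the length used for the square. Square side x/4; circle radius (165−x)/(2π).
A(x) = (x/4)² + π·((165−x)/(2π))² = x²/16 + (165−x)²/(4π) for 0 ≤ x ≤ 165. A'(x) = x/8 − (165−x)/(2π) = 0 gives x = 4·165/(π+4) ≈ 92.4164.
A'' = 1/8 + 1/(2π) > 0, so this gives the minimum combined area; x ≈ 92.4164 cm to the square.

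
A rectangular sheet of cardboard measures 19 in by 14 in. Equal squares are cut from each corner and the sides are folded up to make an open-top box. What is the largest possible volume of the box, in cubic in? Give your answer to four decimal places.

315.8551

With cut size x, the volume is V(x) = x(19 − 2x)(14 − 2x) for 0 < x < 7.
V'(x) = 12x^2 − 132x + 266. Setting V'(x) = 0 gives x ≈ 2.6569 (the root in (0, 7)).
V''(x) = 24x − 132 is negative there, so this is the maximum; V ≈ 315.8551.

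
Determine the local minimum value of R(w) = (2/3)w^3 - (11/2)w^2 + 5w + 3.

R'(w) = 2w^2 - 11w + 5 = 0 at w = 1/2, 5.
Since R''(w) = 4w - 11, we get R''(1/2) = -9 < 0 ⇒ local maximum; R''(5) = 9 > 0 ⇒ local minimum.
The local minimum is R(5) = -157/6.

-157/6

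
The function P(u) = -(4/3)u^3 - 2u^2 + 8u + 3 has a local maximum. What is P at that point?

P'(u) = -4u^2 - 4u + 8. Setting P'(u) = 0 gives u ∈ {-2, 1}.
Since P''(u) = -8u - 4, we get P''(-2) = 12 > 0 ⇒ local minimum; P''(1) = -12 < 0 ⇒ local maximum.
So the local maximum value is P(1) = 23/3.

23/3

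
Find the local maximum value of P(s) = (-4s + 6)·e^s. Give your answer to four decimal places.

6.5949

By the product rule, P'(s) = (-4s + 2)·e^s. Since e^s > 0, the only critical point is s = 1/2.
P''(1/2) has the same sign as -4 < 0, so this is a local maximum.
P(1/2) = (4)·e^(1/2) ≈ 6.5949.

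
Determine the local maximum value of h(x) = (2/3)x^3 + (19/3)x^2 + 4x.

h'(x) = 2x^2 + (38/3)x + 4 = 0 at x = -6, -1/3.
Since h''(x) = 4x + 38/3, we get h''(-6) = -34/3 < 0 ⇒ local maximum; h''(-1/3) = 34/3 > 0 ⇒ local minimum.
Thus h has its local maximum at x = -6, with value 60.

60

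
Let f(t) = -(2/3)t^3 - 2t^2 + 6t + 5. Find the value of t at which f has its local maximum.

1

f'(t) = -2t^2 - 4t + 6 = 0 at t = -3, 1.
Second-derivative test with f''(t) = -4t - 4: f''(-3) = 8 > 0 ⇒ local minimum; f''(1) = -8 < 0 ⇒ local maximum.
The local maximum is f(1) = 25/3.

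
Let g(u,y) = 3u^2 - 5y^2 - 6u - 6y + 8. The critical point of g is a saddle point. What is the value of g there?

∂g/∂u = 6u - 6 = 0 and ∂g/∂y = -10y - 6 = 0, so (u, y) = (1, -3/5).
The Hessian has g_{uu} = 6, g_{yy} = -10, g_{uy} = 0, giving D = -60 < 0, so the point is a saddle point.
g(1, -3/5) = 34/5.

34/5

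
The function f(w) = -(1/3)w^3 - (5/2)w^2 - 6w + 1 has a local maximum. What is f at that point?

f'(w) = -w^2 - 5w - 6 = 0 at w = -3, -2.
Since f''(w) = -2w - 5, we get f''(-3) = 1 > 0 ⇒ local minimum; f''(-2) = -1 < 0 ⇒ local maximum.
So the local maximum value is f(-2) = 17/3.

17/3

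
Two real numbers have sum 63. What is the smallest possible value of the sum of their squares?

With a + b = 63, a^2 + b^2 = a^2 + (63 − a)^2.
The derivative 2a − 2(63 − a) = 4a − 126 vanishes at a = 63/2; second derivative 4 > 0, a minimum.
The minimum is 2·(63/2)^2 = 3969/2.

3969/2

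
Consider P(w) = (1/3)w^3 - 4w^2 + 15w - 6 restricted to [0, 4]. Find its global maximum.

The derivative is w^2 - 8w + 15, whose only zero in [0, 4] is w = 3.
Evaluating at the critical points and endpoints: P(0) = -6,  P(3) = 12,  P(4) = 34/3.
The maximum over the interval is 12, attained at w = 3.

12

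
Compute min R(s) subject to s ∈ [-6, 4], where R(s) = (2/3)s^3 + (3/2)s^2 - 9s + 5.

-31

The derivative is 2s^2 + 3s - 9, which vanishes at s = -3 and s = 3/2.
Compare values at every candidate in [-6, 4]: R(-6) = -31; R(-3) = 55/2; R(3/2) = -23/8; R(4) = 107/3.
The minimum over the interval is -31, attained at s = -6.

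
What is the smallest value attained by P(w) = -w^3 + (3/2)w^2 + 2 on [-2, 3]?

Differentiating, P'(w) = -3w^2 + 3w; which vanishes at w = 0 and w = 1.
Compare values at every candidate in [-2, 3]: P(-2) = 16,  P(0) = 2,  P(1) = 5/2,  P(3) = -23/2.
So the minimum is P(3) = -23/2.

-23/2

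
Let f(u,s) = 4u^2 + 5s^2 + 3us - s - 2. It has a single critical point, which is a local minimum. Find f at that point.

∂f/∂u = 8u + 3s = 0 and ∂f/∂s = 3u + 10s - 1 = 0, so (u, s) = (-3/71, 8/71).
The Hessian has f_{uu} = 8, f_{ss} = 10, f_{us} = 3, giving D = 71 > 0 with f_{uu} > 0, so the point is a local minimum.
f(-3/71, 8/71) = -146/71.

-146/71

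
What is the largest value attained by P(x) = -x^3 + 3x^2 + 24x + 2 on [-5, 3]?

Differentiating, P'(x) = -3x^2 + 6x + 24; whose only zero in [-5, 3] is x = -2.
Candidates: P(-5) = 82; P(-2) = -26; P(3) = 74.
Hence the absolute maximum is 82 at x = -5.

82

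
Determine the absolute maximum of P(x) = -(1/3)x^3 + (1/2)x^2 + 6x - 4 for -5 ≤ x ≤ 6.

121/6

The derivative is -x^2 + x + 6, which vanishes at x = -2 and x = 3.
Compare values at every candidate in [-5, 6]: P(-5) = 121/6, P(-2) = -34/3, P(3) = 19/2, P(6) = -22.
The maximum over the interval is 121/6, attained at x = -5.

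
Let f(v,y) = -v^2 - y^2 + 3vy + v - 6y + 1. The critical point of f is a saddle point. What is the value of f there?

∂f/∂v = -2v + 3y + 1 = 0 and ∂f/∂y = 3v - 2y - 6 = 0, so (v, y) = (16/5, 9/5).
The Hessian has f_{vv} = -2, f_{yy} = -2, f_{vy} = 3, giving D = -5 < 0, so the point is a saddle point.
f(16/5, 9/5) = -14/5.

-14/5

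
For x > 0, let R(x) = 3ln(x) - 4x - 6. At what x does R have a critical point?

R'(x) = 3/x − 4 = 0 gives x = 3/4.
R''(x) = -3/x², which is negative for x > 0, so this is a local maximum.
R(3/4) = 3·ln(3/4) - 3 - 6 ≈ -9.8630.

3/4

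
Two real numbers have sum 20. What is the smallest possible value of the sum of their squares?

200

With a + b = 20, a^2 + b^2 = a^2 + (20 − a)^2.
The derivative 2a − 2(20 − a) = 4a − 40 vanishes at a = 10; second derivative 4 > 0, a minimum.
The minimum is 2·(10)^2 = 200.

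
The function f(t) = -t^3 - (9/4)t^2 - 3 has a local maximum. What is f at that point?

f'(t) = -3t^2 - (9/2)t. Setting f'(t) = 0 gives t ∈ {-3/2, 0}.
Second-derivative test with f''(t) = -6t - 9/2: f''(-3/2) = 9/2 > 0 ⇒ local minimum; f''(0) = -9/2 < 0 ⇒ local maximum.
Thus f has its local maximum at t = 0, with value -3.

-3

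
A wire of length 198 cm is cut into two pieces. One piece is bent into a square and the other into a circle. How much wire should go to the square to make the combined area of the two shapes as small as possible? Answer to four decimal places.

Let x be the length used for the square. Square side x/4; circle radius (198−x)/(2π).
A(x) = (x/4)² + π·((198−x)/(2π))² = x²/16 + (198−x)²/(4π) for 0 ≤ x ≤ 198. A'(x) = x/8 − (198−x)/(2π) = 0 gives x = 4·198/(π+4) ≈ 110.8996.
A'' = 1/8 + 1/(2π) > 0, so this gives the minimum combined area; x ≈ 110.8996 cm to the square.

110.8996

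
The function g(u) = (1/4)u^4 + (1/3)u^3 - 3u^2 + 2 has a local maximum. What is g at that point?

g'(u) = u^3 + u^2 - 6u. Setting g'(u) = 0 gives u ∈ {-3, 0, 2}.
Second-derivative test with g''(u) = 3u^2 + 2u - 6: g''(-3) = 15 > 0 ⇒ local minimum; g''(0) = -6 < 0 ⇒ local maximum; g''(2) = 10 > 0 ⇒ local minimum.
So the local maximum value is g(0) = 2.

2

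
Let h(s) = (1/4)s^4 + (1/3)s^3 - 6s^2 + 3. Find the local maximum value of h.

3

h'(s) = s^3 + s^2 - 12s. Setting h'(s) = 0 gives s ∈ {-4, 0, 3}.
Since h''(s) = 3s^2 + 2s - 12, we get h''(-4) = 28 > 0 ⇒ local minimum; h''(0) = -12 < 0 ⇒ local maximum; h''(3) = 21 > 0 ⇒ local minimum.
So the local maximum value is h(0) = 3.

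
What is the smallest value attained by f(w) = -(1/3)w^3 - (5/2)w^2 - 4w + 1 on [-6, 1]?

f'(w) = -w^2 - 5w - 4, which vanishes at w = -4 and w = -1.
Candidates: f(-6) = 7; f(-4) = -5/3; f(-1) = 17/6; f(1) = -35/6.
So the minimum is f(1) = -35/6.

-35/6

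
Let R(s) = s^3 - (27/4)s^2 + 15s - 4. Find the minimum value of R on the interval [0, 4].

The derivative is 3s^2 - (27/2)s + 15, which vanishes at s = 2 and s = 5/2.
Evaluating at the critical points and endpoints: R(0) = -4, R(2) = 7, R(5/2) = 111/16, R(4) = 12.
The minimum over the interval is -4, attained at s = 0.

-4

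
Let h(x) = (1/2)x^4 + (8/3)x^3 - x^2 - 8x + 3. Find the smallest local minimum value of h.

-71/3

Critical points: h'(x) = 2x^3 + 8x^2 - 2x - 8 vanishes at x = -4, -1, 1.
h''(x) = 6x^2 + 16x - 2. h''(-4) = 30 > 0 ⇒ local minimum; h''(-1) = -12 < 0 ⇒ local maximum; h''(1) = 20 > 0 ⇒ local minimum.
The smallest local minimum is h(-4) = -71/3.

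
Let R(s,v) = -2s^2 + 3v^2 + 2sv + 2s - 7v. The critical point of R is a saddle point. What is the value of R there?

∂R/∂s = -4s + 2v + 2 = 0 and ∂R/∂v = 2s + 6v - 7 = 0, so (s, v) = (13/14, 6/7).
The Hessian has R_{ss} = -4, R_{vv} = 6, R_{sv} = 2, giving D = -28 < 0, so the point is a saddle point.
R(13/14, 6/7) = -29/14.

-29/14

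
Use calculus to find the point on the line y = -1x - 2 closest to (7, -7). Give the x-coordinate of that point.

Minimize D(x)^2 = (x - 7)^2 + (-x + 5)^2.
d/dx[D^2] = 2(x - 7) + 2·(-1)·(-x + 5) = 0 ⇒ x = 6.
Then y = -8 and the distance is √(2) ≈ 1.4142.

6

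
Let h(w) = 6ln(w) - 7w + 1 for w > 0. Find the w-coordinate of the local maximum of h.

6/7

h'(w) = 6/w − 7 = 0 gives w = 6/7.
h''(w) = -6/w², which is negative for w > 0, so this is a local maximum.
h(6/7) = 6·ln(6/7) - 6 + 1 ≈ -5.9249.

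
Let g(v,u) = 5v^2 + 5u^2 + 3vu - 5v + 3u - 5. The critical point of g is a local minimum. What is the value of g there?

∂g/∂v = 10v + 3u - 5 = 0 and ∂g/∂u = 3v + 10u + 3 = 0, so (v, u) = (59/91, -45/91).
The Hessian has g_{vv} = 10, g_{uu} = 10, g_{vu} = 3, giving D = 91 > 0 with g_{vv} > 0, so the point is a local minimum.
g(59/91, -45/91) = -670/91.

-670/91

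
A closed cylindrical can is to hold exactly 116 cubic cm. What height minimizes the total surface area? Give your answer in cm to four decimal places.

5.2859

With radius r and height h, πr²h = 116 so h = 116/(πr²), and S(r) = 2πr² + 2πrh = 2πr² + 2·116/r.
S'(r) = 4πr − 2·116/r² = 0 ⇒ r³ = 116/(2π), so r ≈ 2.6430 and h = 2r ≈ 5.2859.
S''(r) = 4π + 4·116/r³ > 0, so this is the minimum; S ≈ 131.6699.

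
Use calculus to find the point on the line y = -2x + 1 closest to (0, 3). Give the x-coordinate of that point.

Minimize D(x)^2 = (x + 0)^2 + (-2x - 2)^2.
d/dx[D^2] = 2(x + 0) + 2·(-2)·(-2x - 2) = 0 ⇒ x = -4/5.
Then y = 13/5 and the distance is √(4/5) ≈ 0.8944.

-4/5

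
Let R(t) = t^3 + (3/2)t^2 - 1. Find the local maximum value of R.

-1/2

R'(t) = 3t^2 + 3t. Setting R'(t) = 0 gives t ∈ {-1, 0}.
Second-derivative test with R''(t) = 6t + 3: R''(-1) = -3 < 0 ⇒ local maximum; R''(0) = 3 > 0 ⇒ local minimum.
So the local maximum value is R(-1) = -1/2.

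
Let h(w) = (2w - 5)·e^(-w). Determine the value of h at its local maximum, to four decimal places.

Differentiating with the product rule gives h'(w) = (-2w + 7)·e^(-w). Since e^(-w) > 0, the only critical point is w = 7/2.
h''(7/2) has the same sign as -2 < 0, so this is a local maximum.
h(7/2) = (2)·e^(-7/2) ≈ 0.0604.

0.0604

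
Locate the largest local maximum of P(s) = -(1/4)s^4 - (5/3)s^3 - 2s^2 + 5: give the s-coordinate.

-4

P'(s) = -s^3 - 5s^2 - 4s = 0 at s = -4, -1, 0.
Since P''(s) = -3s^2 - 10s - 4, we get P''(-4) = -12 < 0 ⇒ local maximum; P''(-1) = 3 > 0 ⇒ local minimum; P''(0) = -4 < 0 ⇒ local maximum.
So the largest local maximum value is P(-4) = 47/3.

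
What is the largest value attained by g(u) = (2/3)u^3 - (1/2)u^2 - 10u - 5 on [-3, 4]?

Differentiating, g'(u) = 2u^2 - u - 10; which vanishes at u = -2 and u = 5/2.
Compare values at every candidate in [-3, 4]: g(-3) = 5/2; g(-2) = 23/3; g(5/2) = -545/24; g(4) = -31/3.
Hence the absolute maximum is 23/3 at u = -2.

23/3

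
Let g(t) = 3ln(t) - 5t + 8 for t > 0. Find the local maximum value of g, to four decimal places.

3.4675

g'(t) = 3/t − 5 = 0 gives t = 3/5.
g''(t) = -3/t², which is negative for t > 0, so this is a local maximum.
g(3/5) = 3·ln(3/5) - 3 + 8 ≈ 3.4675.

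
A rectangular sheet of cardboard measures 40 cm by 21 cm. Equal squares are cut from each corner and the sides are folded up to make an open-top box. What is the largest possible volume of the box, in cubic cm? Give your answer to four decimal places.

With cut size x, the volume is V(x) = x(40 − 2x)(21 − 2x) for 0 < x < 10.5.
V'(x) = 12x^2 − 244x + 840. Setting V'(x) = 0 gives x ≈ 4.3908 (the root in (0, 10.5)).
V''(x) = 24x − 244 is negative there, so this is the maximum; V ≈ 1674.8219.

1674.8219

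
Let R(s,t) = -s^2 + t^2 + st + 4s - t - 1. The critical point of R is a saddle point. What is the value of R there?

∂R/∂s = -2s + t + 4 = 0 and ∂R/∂t = s + 2t - 1 = 0, so (s, t) = (9/5, -2/5).
The Hessian has R_{ss} = -2, R_{tt} = 2, R_{st} = 1, giving D = -5 < 0, so the point is a saddle point.
R(9/5, -2/5) = 14/5.

14/5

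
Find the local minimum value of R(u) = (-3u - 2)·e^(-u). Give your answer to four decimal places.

R'(u) = (-3)·e^(-u) + (-3u - 2)·(-1)·e^(-u) = (3u - 1)·e^(-u). Since e^(-u) > 0, the only critical point is u = 1/3.
R''(1/3) has the same sign as 3 > 0, so this is a local minimum.
R(1/3) = (-3)·e^(-1/3) ≈ -2.1496.

-2.1496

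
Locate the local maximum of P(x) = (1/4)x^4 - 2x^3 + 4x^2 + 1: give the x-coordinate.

P'(x) = x^3 - 6x^2 + 8x. Setting P'(x) = 0 gives x ∈ {0, 2, 4}.
Second-derivative test with P''(x) = 3x^2 - 12x + 8: P''(0) = 8 > 0 ⇒ local minimum; P''(2) = -4 < 0 ⇒ local maximum; P''(4) = 8 > 0 ⇒ local minimum.
Thus P has its local maximum at x = 2, with value 5.

2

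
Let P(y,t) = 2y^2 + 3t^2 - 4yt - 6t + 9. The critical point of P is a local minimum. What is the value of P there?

∂P/∂y = 4y - 4t = 0 and ∂P/∂t = -4y + 6t - 6 = 0, so (y, t) = (3, 3).
The Hessian has P_{yy} = 4, P_{tt} = 6, P_{yt} = -4, giving D = 8 > 0 with P_{yy} > 0, so the point is a local minimum.
P(3, 3) = 0.

0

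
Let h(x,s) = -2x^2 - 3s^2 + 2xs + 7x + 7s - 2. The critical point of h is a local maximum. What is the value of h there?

∂h/∂x = -4x + 2s + 7 = 0 and ∂h/∂s = 2x - 6s + 7 = 0, so (x, s) = (14/5, 21/10).
The Hessian has h_{xx} = -4, h_{ss} = -6, h_{xs} = 2, giving D = 20 > 0 with h_{xx} < 0, so the point is a local maximum.
h(14/5, 21/10) = 303/20.

303/20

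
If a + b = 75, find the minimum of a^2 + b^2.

5625/2

With a + b = 75, a^2 + b^2 = a^2 + (75 − a)^2.
The derivative 2a − 2(75 − a) = 4a − 150 vanishes at a = 75/2; second derivative 4 > 0, a minimum.
The minimum is 2·(75/2)^2 = 5625/2.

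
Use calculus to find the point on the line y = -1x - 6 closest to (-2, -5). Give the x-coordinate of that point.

-3/2

Minimize D(x)^2 = (x + 2)^2 + (-x - 1)^2.
d/dx[D^2] = 2(x + 2) + 2·(-1)·(-x - 1) = 0 ⇒ x = -3/2.
Then y = -9/2 and the distance is √(1/2) ≈ 0.7071.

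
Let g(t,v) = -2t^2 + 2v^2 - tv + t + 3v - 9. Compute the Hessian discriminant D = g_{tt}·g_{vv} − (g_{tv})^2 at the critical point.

∂g/∂t = -4t - v + 1 = 0 and ∂g/∂v = -t + 4v + 3 = 0, so (t, v) = (7/17, -11/17).
The Hessian has g_{tt} = -4, g_{vv} = 4, g_{tv} = -1, giving D = -17 < 0, so the point is a saddle point.
D = (-4)·(4) − (-1)^2 = -17.

-17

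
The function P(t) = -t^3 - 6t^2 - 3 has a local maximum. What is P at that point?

Critical points: P'(t) = -3t^2 - 12t vanishes at t = -4, 0.
Second-derivative test with P''(t) = -6t - 12: P''(-4) = 12 > 0 ⇒ local minimum; P''(0) = -12 < 0 ⇒ local maximum.
Thus P has its local maximum at t = 0, with value -3.

-3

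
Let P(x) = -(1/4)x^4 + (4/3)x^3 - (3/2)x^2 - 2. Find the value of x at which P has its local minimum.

P'(x) = -x^3 + 4x^2 - 3x. Setting P'(x) = 0 gives x ∈ {0, 1, 3}.
Since P''(x) = -3x^2 + 8x - 3, we get P''(0) = -3 < 0 ⇒ local maximum; P''(1) = 2 > 0 ⇒ local minimum; P''(3) = -6 < 0 ⇒ local maximum.
So the local minimum value is P(1) = -29/12.

1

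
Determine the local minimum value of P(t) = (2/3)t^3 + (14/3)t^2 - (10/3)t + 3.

P'(t) = 2t^2 + (28/3)t - 10/3 = 0 at t = -5, 1/3.
Second-derivative test with P''(t) = 4t + 28/3: P''(-5) = -32/3 < 0 ⇒ local maximum; P''(1/3) = 32/3 > 0 ⇒ local minimum.
The local minimum is P(1/3) = 197/81.

197/81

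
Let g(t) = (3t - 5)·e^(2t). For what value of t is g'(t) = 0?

Differentiating with the product rule gives g'(t) = (6t - 7)·e^(2t). Since e^(2t) > 0, the only critical point is t = 7/6.
g''(7/6) has the same sign as 6 > 0, so this is a local minimum.
g(7/6) = (-3/2)·e^(7/3) ≈ -15.4684.

7/6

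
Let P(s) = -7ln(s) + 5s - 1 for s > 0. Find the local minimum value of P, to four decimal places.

3.6447

P'(s) = -7/s + 5 = 0 gives s = 7/5.
P''(s) = 7/s², which is positive for s > 0, so this is a local minimum.
P(7/5) = -7·ln(7/5) + 7 - 1 ≈ 3.6447.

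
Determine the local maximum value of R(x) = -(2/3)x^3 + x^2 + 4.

13/3

R'(x) = -2x^2 + 2x. Setting R'(x) = 0 gives x ∈ {0, 1}.
Since R''(x) = -4x + 2, we get R''(0) = 2 > 0 ⇒ local minimum; R''(1) = -2 < 0 ⇒ local maximum.
So the local maximum value is R(1) = 13/3.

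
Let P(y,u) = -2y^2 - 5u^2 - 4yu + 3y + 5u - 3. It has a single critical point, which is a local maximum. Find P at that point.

∂P/∂y = -4y - 4u + 3 = 0 and ∂P/∂u = -4y - 10u + 5 = 0, so (y, u) = (5/12, 1/3).
The Hessian has P_{yy} = -4, P_{uu} = -10, P_{yu} = -4, giving D = 24 > 0 with P_{yy} < 0, so the point is a local maximum.
P(5/12, 1/3) = -37/24.

-37/24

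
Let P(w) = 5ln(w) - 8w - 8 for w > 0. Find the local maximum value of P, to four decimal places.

-15.3500

P'(w) = 5/w − 8 = 0 gives w = 5/8.
P''(w) = -5/w², which is negative for w > 0, so this is a local maximum.
P(5/8) = 5·ln(5/8) - 5 - 8 ≈ -15.3500.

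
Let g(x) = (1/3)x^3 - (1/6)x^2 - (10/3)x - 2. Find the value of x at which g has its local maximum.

g'(x) = x^2 - (1/3)x - 10/3 = 0 at x = -5/3, 2.
Since g''(x) = 2x - 1/3, we get g''(-5/3) = -11/3 < 0 ⇒ local maximum; g''(2) = 11/3 > 0 ⇒ local minimum.
Thus g has its local maximum at x = -5/3, with value 251/162.

-5/3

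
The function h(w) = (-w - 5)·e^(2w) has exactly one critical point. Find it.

-11/2

By the product rule, h'(w) = (-2w - 11)·e^(2w). Since e^(2w) > 0, the only critical point is w = -11/2.
h''(-11/2) has the same sign as -2 < 0, so this is a local maximum.
h(-11/2) = (1/2)·e^(-11) ≈ 0.0000.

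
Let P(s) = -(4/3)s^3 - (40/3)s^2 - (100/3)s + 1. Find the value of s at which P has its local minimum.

-5

P'(s) = -4s^2 - (80/3)s - 100/3. Setting P'(s) = 0 gives s ∈ {-5, -5/3}.
P''(s) = -8s - 80/3. P''(-5) = 40/3 > 0 ⇒ local minimum; P''(-5/3) = -40/3 < 0 ⇒ local maximum.
Thus P has its local minimum at s = -5, with value 1.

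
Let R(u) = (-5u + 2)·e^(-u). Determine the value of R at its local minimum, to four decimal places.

R'(u) = (-5)·e^(-u) + (-5u + 2)·(-1)·e^(-u) = (5u - 7)·e^(-u). Since e^(-u) > 0, the only critical point is u = 7/5.
R''(7/5) has the same sign as 5 > 0, so this is a local minimum.
R(7/5) = (-5)·e^(-7/5) ≈ -1.2330.

-1.2330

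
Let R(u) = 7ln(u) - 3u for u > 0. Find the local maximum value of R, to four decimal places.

R'(u) = 7/u − 3 = 0 gives u = 7/3.
R''(u) = -7/u², which is negative for u > 0, so this is a local maximum.
R(7/3) = 7·ln(7/3) - 7 ≈ -1.0689.

-1.0689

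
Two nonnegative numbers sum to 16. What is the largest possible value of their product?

With x + y = 16, the product is P(x) = x(16 − x).
P'(x) = 16 − 2x = 0 gives x = 8; P'' = −2 < 0, so this is the maximum.
P = 8·8 = 64.

64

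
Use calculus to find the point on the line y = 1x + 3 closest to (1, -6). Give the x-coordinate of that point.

Minimize D(x)^2 = (x - 1)^2 + (x + 9)^2.
d/dx[D^2] = 2(x - 1) + 2·1·(x + 9) = 0 ⇒ x = -4.
Then y = -1 and the distance is √(50) ≈ 7.0711.

-4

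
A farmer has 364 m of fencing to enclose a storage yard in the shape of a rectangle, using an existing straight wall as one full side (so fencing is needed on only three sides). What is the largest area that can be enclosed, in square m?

Let the sides perpendicular to the wall have length x and the parallel side y, so 2x + y = 364 and the area is A = xy = x(364 − 2x).
A'(x) = 364 − 4x = 0 gives x = 91, and A''(x) = −4 < 0 confirms a maximum.
Then y = 364 − 2·91 = 182 and A = 16562.

16562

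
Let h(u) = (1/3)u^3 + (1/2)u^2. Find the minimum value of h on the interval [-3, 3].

Differentiating, h'(u) = u^2 + u; which vanishes at u = -1 and u = 0.
Compare values at every candidate in [-3, 3]: h(-3) = -9/2,  h(-1) = 1/6,  h(0) = 0,  h(3) = 27/2.
So the minimum is h(-3) = -9/2.

-9/2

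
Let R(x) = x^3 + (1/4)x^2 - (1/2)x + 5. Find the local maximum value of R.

R'(x) = 3x^2 + (1/2)x - 1/2 = 0 at x = -1/2, 1/3.
Second-derivative test with R''(x) = 6x + 1/2: R''(-1/2) = -5/2 < 0 ⇒ local maximum; R''(1/3) = 5/2 > 0 ⇒ local minimum.
The local maximum is R(-1/2) = 83/16.

83/16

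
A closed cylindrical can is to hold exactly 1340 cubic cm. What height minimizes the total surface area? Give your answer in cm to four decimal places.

With radius r and height h, πr²h = 1340 so h = 1340/(πr²), and S(r) = 2πr² + 2πrh = 2πr² + 2·1340/r.
S'(r) = 4πr − 2·1340/r² = 0 ⇒ r³ = 1340/(2π), so r ≈ 5.9746 and h = 2r ≈ 11.9492.
S''(r) = 4π + 4·1340/r³ > 0, so this is the minimum; S ≈ 672.8492.

11.9492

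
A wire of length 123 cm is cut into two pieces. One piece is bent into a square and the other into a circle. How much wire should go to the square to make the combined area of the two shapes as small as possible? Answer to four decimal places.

68.8922

Let x be the length used for the square. Square side x/4; circle radius (123−x)/(2π).
A(x) = (x/4)² + π·((123−x)/(2π))² = x²/16 + (123−x)²/(4π) for 0 ≤ x ≤ 123. A'(x) = x/8 − (123−x)/(2π) = 0 gives x = 4·123/(π+4) ≈ 68.8922.
A'' = 1/8 + 1/(2π) > 0, so this gives the minimum combined area; x ≈ 68.8922 cm to the square.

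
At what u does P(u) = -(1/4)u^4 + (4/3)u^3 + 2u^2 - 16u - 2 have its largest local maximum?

-2

P'(u) = -u^3 + 4u^2 + 4u - 16. Setting P'(u) = 0 gives u ∈ {-2, 2, 4}.
P''(u) = -3u^2 + 8u + 4. P''(-2) = -24 < 0 ⇒ local maximum; P''(2) = 8 > 0 ⇒ local minimum; P''(4) = -12 < 0 ⇒ local maximum.
The largest local maximum is P(-2) = 70/3.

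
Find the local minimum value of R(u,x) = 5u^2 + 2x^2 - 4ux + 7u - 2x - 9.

∂R/∂u = 10u - 4x + 7 = 0 and ∂R/∂x = -4u + 4x - 2 = 0, so (u, x) = (-5/6, -1/3).
The Hessian has R_{uu} = 10, R_{xx} = 4, R_{ux} = -4, giving D = 24 > 0 with R_{uu} > 0, so the point is a local minimum.
R(-5/6, -1/3) = -139/12.

-139/12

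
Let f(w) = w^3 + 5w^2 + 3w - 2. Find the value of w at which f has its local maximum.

-3

Critical points: f'(w) = 3w^2 + 10w + 3 vanishes at w = -3, -1/3.
Second-derivative test with f''(w) = 6w + 10: f''(-3) = -8 < 0 ⇒ local maximum; f''(-1/3) = 8 > 0 ⇒ local minimum.
So the local maximum value is f(-3) = 7.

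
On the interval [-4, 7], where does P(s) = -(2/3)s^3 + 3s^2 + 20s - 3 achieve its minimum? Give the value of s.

The derivative is -2s^2 + 6s + 20, which vanishes at s = -2 and s = 5.
Candidates: P(-4) = 23/3, P(-2) = -77/3, P(5) = 266/3, P(7) = 166/3.
The minimum over the interval is -77/3, attained at s = -2.

-2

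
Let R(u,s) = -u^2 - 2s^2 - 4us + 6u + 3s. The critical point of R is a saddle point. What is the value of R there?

-9/8

∂R/∂u = -2u - 4s + 6 = 0 and ∂R/∂s = -4u - 4s + 3 = 0, so (u, s) = (-3/2, 9/4).
The Hessian has R_{uu} = -2, R_{ss} = -4, R_{us} = -4, giving D = -8 < 0, so the point is a saddle point.
R(-3/2, 9/4) = -9/8.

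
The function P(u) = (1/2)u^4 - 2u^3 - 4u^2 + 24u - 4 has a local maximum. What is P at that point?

20

P'(u) = 2u^3 - 6u^2 - 8u + 24 = 0 at u = -2, 2, 3.
P''(u) = 6u^2 - 12u - 8. P''(-2) = 40 > 0 ⇒ local minimum; P''(2) = -8 < 0 ⇒ local maximum; P''(3) = 10 > 0 ⇒ local minimum.
So the local maximum value is P(2) = 20.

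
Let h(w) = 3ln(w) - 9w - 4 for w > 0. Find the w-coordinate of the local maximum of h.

1/3

h'(w) = 3/w − 9 = 0 gives w = 1/3.
h''(w) = -3/w², which is negative for w > 0, so this is a local maximum.
h(1/3) = 3·ln(1/3) - 3 - 4 ≈ -10.2958.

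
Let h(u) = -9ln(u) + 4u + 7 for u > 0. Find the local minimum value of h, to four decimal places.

h'(u) = -9/u + 4 = 0 gives u = 9/4.
h''(u) = 9/u², which is positive for u > 0, so this is a local minimum.
h(9/4) = -9·ln(9/4) + 9 + 7 ≈ 8.7016.

8.7016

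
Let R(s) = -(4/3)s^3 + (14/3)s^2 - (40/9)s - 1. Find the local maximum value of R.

-131/81

R'(s) = -4s^2 + (28/3)s - 40/9. Setting R'(s) = 0 gives s ∈ {2/3, 5/3}.
R''(s) = -8s + 28/3. R''(2/3) = 4 > 0 ⇒ local minimum; R''(5/3) = -4 < 0 ⇒ local maximum.
The local maximum is R(5/3) = -131/81.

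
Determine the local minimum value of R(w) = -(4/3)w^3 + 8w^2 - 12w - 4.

R'(w) = -4w^2 + 16w - 12. Setting R'(w) = 0 gives w ∈ {1, 3}.
R''(w) = -8w + 16. R''(1) = 8 > 0 ⇒ local minimum; R''(3) = -8 < 0 ⇒ local maximum.
The local minimum is R(1) = -28/3.

-28/3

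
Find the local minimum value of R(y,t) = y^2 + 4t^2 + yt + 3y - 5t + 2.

∂R/∂y = 2y + t + 3 = 0 and ∂R/∂t = y + 8t - 5 = 0, so (y, t) = (-29/15, 13/15).
The Hessian has R_{yy} = 2, R_{tt} = 8, R_{yt} = 1, giving D = 15 > 0 with R_{yy} > 0, so the point is a local minimum.
R(-29/15, 13/15) = -46/15.

-46/15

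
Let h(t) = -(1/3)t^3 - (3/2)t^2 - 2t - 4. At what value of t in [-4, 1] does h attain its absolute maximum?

-4

Differentiating, h'(t) = -t^2 - 3t - 2; which vanishes at t = -2 and t = -1.
Compare values at every candidate in [-4, 1]: h(-4) = 4/3, h(-2) = -10/3, h(-1) = -19/6, h(1) = -47/6.
So the maximum is h(-4) = 4/3.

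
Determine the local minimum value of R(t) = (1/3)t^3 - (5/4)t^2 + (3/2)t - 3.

R'(t) = t^2 - (5/2)t + 3/2. Setting R'(t) = 0 gives t ∈ {1, 3/2}.
Second-derivative test with R''(t) = 2t - 5/2: R''(1) = -1/2 < 0 ⇒ local maximum; R''(3/2) = 1/2 > 0 ⇒ local minimum.
The local minimum is R(3/2) = -39/16.

-39/16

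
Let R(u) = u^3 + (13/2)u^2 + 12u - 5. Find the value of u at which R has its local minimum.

Critical points: R'(u) = 3u^2 + 13u + 12 vanishes at u = -3, -4/3.
R''(u) = 6u + 13. R''(-3) = -5 < 0 ⇒ local maximum; R''(-4/3) = 5 > 0 ⇒ local minimum.
The local minimum is R(-4/3) = -319/27.

-4/3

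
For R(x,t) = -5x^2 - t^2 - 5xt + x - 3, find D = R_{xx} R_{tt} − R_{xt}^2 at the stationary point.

-5

∂R/∂x = -10x - 5t + 1 = 0 and ∂R/∂t = -5x - 2t = 0, so (x, t) = (-2/5, 1).
The Hessian has R_{xx} = -10, R_{tt} = -2, R_{xt} = -5, giving D = -5 < 0, so the point is a saddle point.
D = (-10)·(-2) − (-5)^2 = -5.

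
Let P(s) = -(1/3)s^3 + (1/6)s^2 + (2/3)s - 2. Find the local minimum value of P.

P'(s) = -s^2 + (1/3)s + 2/3. Setting P'(s) = 0 gives s ∈ {-2/3, 1}.
Since P''(s) = -2s + 1/3, we get P''(-2/3) = 5/3 > 0 ⇒ local minimum; P''(1) = -5/3 < 0 ⇒ local maximum.
So the local minimum value is P(-2/3) = -184/81.

-184/81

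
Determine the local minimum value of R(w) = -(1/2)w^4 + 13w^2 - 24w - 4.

Critical points: R'(w) = -2w^3 + 26w - 24 vanishes at w = -4, 1, 3.
R''(w) = -6w^2 + 26. R''(-4) = -70 < 0 ⇒ local maximum; R''(1) = 20 > 0 ⇒ local minimum; R''(3) = -28 < 0 ⇒ local maximum.
The local minimum is R(1) = -31/2.

-31/2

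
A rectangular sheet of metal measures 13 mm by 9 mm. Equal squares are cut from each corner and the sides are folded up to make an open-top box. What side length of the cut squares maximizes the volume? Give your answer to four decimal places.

With cut size x, the volume is V(x) = x(13 − 2x)(9 − 2x) for 0 < x < 4.5.
V'(x) = 12x^2 − 88x + 117. Setting V'(x) = 0 gives x ≈ 1.7446 (the root in (0, 4.5)).
V''(x) = 24x − 88 is negative there, so this is the maximum; V ≈ 91.4382.

1.7446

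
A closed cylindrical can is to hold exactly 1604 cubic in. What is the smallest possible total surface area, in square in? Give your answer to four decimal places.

With radius r and height h, πr²h = 1604 so h = 1604/(πr²), and S(r) = 2πr² + 2πrh = 2πr² + 2·1604/r.
S'(r) = 4πr − 2·1604/r² = 0 ⇒ r³ = 1604/(2π), so r ≈ 6.3437 and h = 2r ≈ 12.6874.
S''(r) = 4π + 4·1604/r³ > 0, so this is the minimum; S ≈ 758.5498.

758.5498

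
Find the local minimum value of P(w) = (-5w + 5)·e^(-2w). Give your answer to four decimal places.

By the product rule, P'(w) = (10w - 15)·e^(-2w). Since e^(-2w) > 0, the only critical point is w = 3/2.
P''(3/2) has the same sign as 10 > 0, so this is a local minimum.
P(3/2) = (-5/2)·e^(-3) ≈ -0.1245.

-0.1245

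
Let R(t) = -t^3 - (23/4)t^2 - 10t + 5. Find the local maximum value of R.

283/27

R'(t) = -3t^2 - (23/2)t - 10 = 0 at t = -5/2, -4/3.
Since R''(t) = -6t - 23/2, we get R''(-5/2) = 7/2 > 0 ⇒ local minimum; R''(-4/3) = -7/2 < 0 ⇒ local maximum.
Thus R has its local maximum at t = -4/3, with value 283/27.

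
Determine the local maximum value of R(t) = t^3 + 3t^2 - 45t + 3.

R'(t) = 3t^2 + 6t - 45 = 0 at t = -5, 3.
R''(t) = 6t + 6. R''(-5) = -24 < 0 ⇒ local maximum; R''(3) = 24 > 0 ⇒ local minimum.
So the local maximum value is R(-5) = 178.

178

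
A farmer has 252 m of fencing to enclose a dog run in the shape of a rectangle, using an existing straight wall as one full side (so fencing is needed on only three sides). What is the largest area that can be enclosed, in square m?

7938

Let the sides perpendicular to the wall have length x and the parallel side y, so 2x + y = 252 and the area is A = xy = x(252 − 2x).
A'(x) = 252 − 4x = 0 gives x = 63, and A''(x) = −4 < 0 confirms a maximum.
Then y = 252 − 2·63 = 126 and A = 7938.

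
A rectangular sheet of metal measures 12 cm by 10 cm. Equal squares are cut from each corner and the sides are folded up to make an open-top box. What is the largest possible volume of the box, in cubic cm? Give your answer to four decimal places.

With cut size x, the volume is V(x) = x(12 − 2x)(10 − 2x) for 0 < x < 5.
V'(x) = 12x^2 − 88x + 120. Setting V'(x) = 0 gives x ≈ 1.8107 (the root in (0, 5)).
V''(x) = 24x − 88 is negative there, so this is the maximum; V ≈ 96.7706.

96.7706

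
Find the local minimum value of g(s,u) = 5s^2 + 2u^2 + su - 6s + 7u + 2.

∂g/∂s = 10s + u - 6 = 0 and ∂g/∂u = s + 4u + 7 = 0, so (s, u) = (31/39, -76/39).
The Hessian has g_{ss} = 10, g_{uu} = 4, g_{su} = 1, giving D = 39 > 0 with g_{ss} > 0, so the point is a local minimum.
g(31/39, -76/39) = -281/39.

-281/39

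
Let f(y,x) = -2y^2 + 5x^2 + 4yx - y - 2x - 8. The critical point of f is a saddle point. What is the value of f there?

-459/56

∂f/∂y = -4y + 4x - 1 = 0 and ∂f/∂x = 4y + 10x - 2 = 0, so (y, x) = (-1/28, 3/14).
The Hessian has f_{yy} = -4, f_{xx} = 10, f_{yx} = 4, giving D = -56 < 0, so the point is a saddle point.
f(-1/28, 3/14) = -459/56.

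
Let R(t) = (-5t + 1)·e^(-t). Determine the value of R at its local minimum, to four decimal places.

-1.5060

Differentiating with the product rule gives R'(t) = (5t - 6)·e^(-t). Since e^(-t) > 0, the only critical point is t = 6/5.
R''(6/5) has the same sign as 5 > 0, so this is a local minimum.
R(6/5) = (-5)·e^(-6/5) ≈ -1.5060.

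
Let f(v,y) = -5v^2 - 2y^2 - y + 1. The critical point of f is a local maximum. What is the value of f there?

9/8

∂f/∂v = -10v = 0 and ∂f/∂y = -4y - 1 = 0, so (v, y) = (0, -1/4).
The Hessian has f_{vv} = -10, f_{yy} = -4, f_{vy} = 0, giving D = 40 > 0 with f_{vv} < 0, so the point is a local maximum.
f(0, -1/4) = 9/8.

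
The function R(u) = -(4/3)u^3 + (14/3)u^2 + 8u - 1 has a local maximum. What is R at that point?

29

R'(u) = -4u^2 + (28/3)u + 8 = 0 at u = -2/3, 3.
Second-derivative test with R''(u) = -8u + 28/3: R''(-2/3) = 44/3 > 0 ⇒ local minimum; R''(3) = -44/3 < 0 ⇒ local maximum.
So the local maximum value is R(3) = 29.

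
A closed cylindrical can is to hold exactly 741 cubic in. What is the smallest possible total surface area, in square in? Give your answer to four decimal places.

453.3080

With radius r and height h, πr²h = 741 so h = 741/(πr²), and S(r) = 2πr² + 2πrh = 2πr² + 2·741/r.
S'(r) = 4πr − 2·741/r² = 0 ⇒ r³ = 741/(2π), so r ≈ 4.9040 and h = 2r ≈ 9.8079.
S''(r) = 4π + 4·741/r³ > 0, so this is the minimum; S ≈ 453.3080.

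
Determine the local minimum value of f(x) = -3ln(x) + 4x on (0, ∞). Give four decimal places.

3.8630

f'(x) = -3/x + 4 = 0 gives x = 3/4.
f''(x) = 3/x², which is positive for x > 0, so this is a local minimum.
f(3/4) = -3·ln(3/4) + 3 ≈ 3.8630.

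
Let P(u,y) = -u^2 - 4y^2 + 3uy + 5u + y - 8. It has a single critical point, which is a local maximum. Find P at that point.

60/7

∂P/∂u = -2u + 3y + 5 = 0 and ∂P/∂y = 3u - 8y + 1 = 0, so (u, y) = (43/7, 17/7).
The Hessian has P_{uu} = -2, P_{yy} = -8, P_{uy} = 3, giving D = 7 > 0 with P_{uu} < 0, so the point is a local maximum.
P(43/7, 17/7) = 60/7.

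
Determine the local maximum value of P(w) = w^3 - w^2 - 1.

P'(w) = 3w^2 - 2w. Setting P'(w) = 0 gives w ∈ {0, 2/3}.
P''(w) = 6w - 2. P''(0) = -2 < 0 ⇒ local maximum; P''(2/3) = 2 > 0 ⇒ local minimum.
The local maximum is P(0) = -1.

-1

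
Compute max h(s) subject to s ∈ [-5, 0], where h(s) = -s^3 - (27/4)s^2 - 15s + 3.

The derivative is -3s^2 - (27/2)s - 15, which vanishes at s = -5/2 and s = -2.
Evaluating at the critical points and endpoints: h(-5) = 137/4, h(-5/2) = 223/16, h(-2) = 14, h(0) = 3.
The maximum over the interval is 137/4, attained at s = -5.

137/4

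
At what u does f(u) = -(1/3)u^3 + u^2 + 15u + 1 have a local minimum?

Critical points: f'(u) = -u^2 + 2u + 15 vanishes at u = -3, 5.
Since f''(u) = -2u + 2, we get f''(-3) = 8 > 0 ⇒ local minimum; f''(5) = -8 < 0 ⇒ local maximum.
The local minimum is f(-3) = -26.

-3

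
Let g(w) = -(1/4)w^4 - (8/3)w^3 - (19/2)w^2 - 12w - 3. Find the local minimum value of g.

-3/4

g'(w) = -w^3 - 8w^2 - 19w - 12. Setting g'(w) = 0 gives w ∈ {-4, -3, -1}.
g''(w) = -3w^2 - 16w - 19. g''(-4) = -3 < 0 ⇒ local maximum; g''(-3) = 2 > 0 ⇒ local minimum; g''(-1) = -6 < 0 ⇒ local maximum.
So the local minimum value is g(-3) = -3/4.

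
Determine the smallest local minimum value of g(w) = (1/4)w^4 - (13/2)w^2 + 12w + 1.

g'(w) = w^3 - 13w + 12 = 0 at w = -4, 1, 3.
g''(w) = 3w^2 - 13. g''(-4) = 35 > 0 ⇒ local minimum; g''(1) = -10 < 0 ⇒ local maximum; g''(3) = 14 > 0 ⇒ local minimum.
The smallest local minimum is g(-4) = -87.

-87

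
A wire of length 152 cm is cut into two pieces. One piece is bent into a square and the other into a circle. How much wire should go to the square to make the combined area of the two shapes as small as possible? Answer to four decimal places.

Let x be the length used for the square. Square side x/4; circle radius (152−x)/(2π).
A(x) = (x/4)² + π·((152−x)/(2π))² = x²/16 + (152−x)²/(4π) for 0 ≤ x ≤ 152. A'(x) = x/8 − (152−x)/(2π) = 0 gives x = 4·152/(π+4) ≈ 85.1351.
A'' = 1/8 + 1/(2π) > 0, so this gives the minimum combined area; x ≈ 85.1351 cm to the square.

85.1351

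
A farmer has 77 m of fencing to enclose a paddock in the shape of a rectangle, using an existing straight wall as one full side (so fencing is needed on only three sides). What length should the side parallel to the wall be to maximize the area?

Let the sides perpendicular to the wall have length x and the parallel side y, so 2x + y = 77 and the area is A = xy = x(77 − 2x).
A'(x) = 77 − 4x = 0 gives x = 77/4, and A''(x) = −4 < 0 confirms a maximum.
Then y = 77 − 2·77/4 = 77/2 and A = 5929/8.

77/2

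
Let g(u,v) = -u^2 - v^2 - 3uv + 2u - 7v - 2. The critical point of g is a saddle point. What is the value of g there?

∂g/∂u = -2u - 3v + 2 = 0 and ∂g/∂v = -3u - 2v - 7 = 0, so (u, v) = (-5, 4).
The Hessian has g_{uu} = -2, g_{vv} = -2, g_{uv} = -3, giving D = -5 < 0, so the point is a saddle point.
g(-5, 4) = -21.

-21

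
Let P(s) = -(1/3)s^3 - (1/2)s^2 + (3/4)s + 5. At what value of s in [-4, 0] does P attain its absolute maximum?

-4

P'(s) = -s^2 - s + 3/4, whose only zero in [-4, 0] is s = -3/2.
Compare values at every candidate in [-4, 0]: P(-4) = 46/3; P(-3/2) = 31/8; P(0) = 5.
So the maximum is P(-4) = 46/3.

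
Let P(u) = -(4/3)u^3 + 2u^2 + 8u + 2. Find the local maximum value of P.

P'(u) = -4u^2 + 4u + 8 = 0 at u = -1, 2.
P''(u) = -8u + 4. P''(-1) = 12 > 0 ⇒ local minimum; P''(2) = -12 < 0 ⇒ local maximum.
So the local maximum value is P(2) = 46/3.

46/3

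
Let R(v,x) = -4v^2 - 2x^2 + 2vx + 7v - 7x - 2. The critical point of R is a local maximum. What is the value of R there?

∂R/∂v = -8v + 2x + 7 = 0 and ∂R/∂x = 2v - 4x - 7 = 0, so (v, x) = (1/2, -3/2).
The Hessian has R_{vv} = -8, R_{xx} = -4, R_{vx} = 2, giving D = 28 > 0 with R_{vv} < 0, so the point is a local maximum.
R(1/2, -3/2) = 5.

5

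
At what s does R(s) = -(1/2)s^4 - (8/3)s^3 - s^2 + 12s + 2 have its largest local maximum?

Critical points: R'(s) = -2s^3 - 8s^2 - 2s + 12 vanishes at s = -3, -2, 1.
Since R''(s) = -6s^2 - 16s - 2, we get R''(-3) = -8 < 0 ⇒ local maximum; R''(-2) = 6 > 0 ⇒ local minimum; R''(1) = -24 < 0 ⇒ local maximum.
Thus R has its largest local maximum at s = 1, with value 59/6.

1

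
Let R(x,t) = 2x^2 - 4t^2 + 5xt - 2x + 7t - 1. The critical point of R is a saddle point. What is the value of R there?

∂R/∂x = 4x + 5t - 2 = 0 and ∂R/∂t = 5x - 8t + 7 = 0, so (x, t) = (-1/3, 2/3).
The Hessian has R_{xx} = 4, R_{tt} = -8, R_{xt} = 5, giving D = -57 < 0, so the point is a saddle point.
R(-1/3, 2/3) = 5/3.

5/3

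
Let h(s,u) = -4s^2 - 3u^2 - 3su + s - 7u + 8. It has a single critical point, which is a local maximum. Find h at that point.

∂h/∂s = -8s - 3u + 1 = 0 and ∂h/∂u = -3s - 6u - 7 = 0, so (s, u) = (9/13, -59/39).
The Hessian has h_{ss} = -8, h_{uu} = -6, h_{su} = -3, giving D = 39 > 0 with h_{ss} < 0, so the point is a local maximum.
h(9/13, -59/39) = 532/39.

532/39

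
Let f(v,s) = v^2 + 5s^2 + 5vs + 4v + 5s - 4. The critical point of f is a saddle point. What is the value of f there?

∂f/∂v = 2v + 5s + 4 = 0 and ∂f/∂s = 5v + 10s + 5 = 0, so (v, s) = (3, -2).
The Hessian has f_{vv} = 2, f_{ss} = 10, f_{vs} = 5, giving D = -5 < 0, so the point is a saddle point.
f(3, -2) = -3.

-3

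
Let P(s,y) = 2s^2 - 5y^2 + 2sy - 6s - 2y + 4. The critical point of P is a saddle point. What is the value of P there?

-5/11

∂P/∂s = 4s + 2y - 6 = 0 and ∂P/∂y = 2s - 10y - 2 = 0, so (s, y) = (16/11, 1/11).
The Hessian has P_{ss} = 4, P_{yy} = -10, P_{sy} = 2, giving D = -44 < 0, so the point is a saddle point.
P(16/11, 1/11) = -5/11.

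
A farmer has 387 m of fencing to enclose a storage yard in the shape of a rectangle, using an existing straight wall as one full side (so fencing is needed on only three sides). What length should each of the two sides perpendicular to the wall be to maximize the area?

Let the sides perpendicular to the wall have length x and the parallel side y, so 2x + y = 387 and the area is A = xy = x(387 − 2x).
A'(x) = 387 − 4x = 0 gives x = 387/4, and A''(x) = −4 < 0 confirms a maximum.
Then y = 387 − 2·387/4 = 387/2 and A = 149769/8.

387/4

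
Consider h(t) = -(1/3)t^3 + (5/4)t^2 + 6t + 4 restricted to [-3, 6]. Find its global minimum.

-17/16

h'(t) = -t^2 + (5/2)t + 6, which vanishes at t = -3/2 and t = 4.
Compare values at every candidate in [-3, 6]: h(-3) = 25/4, h(-3/2) = -17/16, h(4) = 80/3, h(6) = 13.
Hence the absolute minimum is -17/16 at t = -3/2.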